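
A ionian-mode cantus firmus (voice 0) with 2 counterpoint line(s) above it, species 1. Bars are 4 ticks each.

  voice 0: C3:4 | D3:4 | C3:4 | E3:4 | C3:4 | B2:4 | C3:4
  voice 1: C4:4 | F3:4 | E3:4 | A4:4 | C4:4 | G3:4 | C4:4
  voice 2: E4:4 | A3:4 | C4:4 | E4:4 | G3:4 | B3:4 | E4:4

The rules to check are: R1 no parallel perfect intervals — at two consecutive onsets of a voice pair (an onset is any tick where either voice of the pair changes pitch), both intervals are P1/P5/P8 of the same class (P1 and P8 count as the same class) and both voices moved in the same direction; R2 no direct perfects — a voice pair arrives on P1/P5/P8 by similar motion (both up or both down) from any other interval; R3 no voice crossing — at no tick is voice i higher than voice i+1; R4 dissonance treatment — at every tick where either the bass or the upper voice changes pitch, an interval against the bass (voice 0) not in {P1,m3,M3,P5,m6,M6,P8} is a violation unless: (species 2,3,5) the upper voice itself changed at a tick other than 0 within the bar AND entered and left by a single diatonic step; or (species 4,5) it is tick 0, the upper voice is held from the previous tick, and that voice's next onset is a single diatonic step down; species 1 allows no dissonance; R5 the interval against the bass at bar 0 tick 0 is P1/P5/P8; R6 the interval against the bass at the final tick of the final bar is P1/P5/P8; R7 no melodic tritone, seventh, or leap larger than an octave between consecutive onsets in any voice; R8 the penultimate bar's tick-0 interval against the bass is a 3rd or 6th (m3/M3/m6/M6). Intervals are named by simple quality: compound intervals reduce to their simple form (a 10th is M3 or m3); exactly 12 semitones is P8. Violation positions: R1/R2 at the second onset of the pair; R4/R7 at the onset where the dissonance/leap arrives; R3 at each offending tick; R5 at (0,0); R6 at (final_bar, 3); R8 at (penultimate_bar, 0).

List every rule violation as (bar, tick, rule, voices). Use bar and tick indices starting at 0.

(0, 0, R5, (0, 2))
(3, 0, R1, (0, 2))
(3, 0, R3, (1, 2))
(3, 0, R4, (0, 1))
(3, 0, R7, (1,))
(3, 1, R3, (1, 2))
(3, 2, R3, (1, 2))
(3, 3, R3, (1, 2))
(4, 0, R2, (0, 1))
(4, 0, R2, (0, 2))
(4, 0, R3, (1, 2))
(4, 1, R3, (1, 2))
(4, 2, R3, (1, 2))
(4, 3, R3, (1, 2))
(5, 0, R8, (0, 2))
(6, 0, R2, (0, 1))
(6, 3, R6, (0, 2))

bar 0: v0=C3 v1=C4 v2=E4 downbeat M3
bar 1: v0=D3 v1=F3 v2=A3 downbeat P5
bar 2: v0=C3 v1=E3 v2=C4 downbeat P8
bar 3: v0=E3 v1=A4 v2=E4 downbeat P8
bar 4: v0=C3 v1=C4 v2=G3 downbeat P5
bar 5: v0=B2 v1=G3 v2=B3 downbeat P8
bar 6: v0=C3 v1=C4 v2=E4 downbeat M3
  -> R5 @ bar 0 tick 0 v(0, 2): opens on M3
  -> R1 @ bar 3 tick 0 v(0, 2): C3/C4 P8 -> E3/E4 P8 similar
  -> R3 @ bar 3 tick 0 v(1, 2): A4 above E4
  -> R4 @ bar 3 tick 0 v(0, 1): E3/A4 P4 untreated
  -> R7 @ bar 3 tick 0 v(1,): E3->A4 leap 17st
  -> R3 @ bar 3 tick 1 v(1, 2): A4 above E4
  -> R3 @ bar 3 tick 2 v(1, 2): A4 above E4
  -> R3 @ bar 3 tick 3 v(1, 2): A4 above E4
  -> R2 @ bar 4 tick 0 v(0, 1): E3/A4 P4 -> C3/C4 P8 similar
  -> R2 @ bar 4 tick 0 v(0, 2): E3/E4 P8 -> C3/G3 P5 similar
  -> R3 @ bar 4 tick 0 v(1, 2): C4 above G3
  -> R3 @ bar 4 tick 1 v(1, 2): C4 above G3
  -> R3 @ bar 4 tick 2 v(1, 2): C4 above G3
  -> R3 @ bar 4 tick 3 v(1, 2): C4 above G3
  -> R8 @ bar 5 tick 0 v(0, 2): penult P8 not 3rd/6th
  -> R2 @ bar 6 tick 0 v(0, 1): B2/G3 m6 -> C3/C4 P8 similar
  -> R6 @ bar 6 tick 3 v(0, 2): closes on M3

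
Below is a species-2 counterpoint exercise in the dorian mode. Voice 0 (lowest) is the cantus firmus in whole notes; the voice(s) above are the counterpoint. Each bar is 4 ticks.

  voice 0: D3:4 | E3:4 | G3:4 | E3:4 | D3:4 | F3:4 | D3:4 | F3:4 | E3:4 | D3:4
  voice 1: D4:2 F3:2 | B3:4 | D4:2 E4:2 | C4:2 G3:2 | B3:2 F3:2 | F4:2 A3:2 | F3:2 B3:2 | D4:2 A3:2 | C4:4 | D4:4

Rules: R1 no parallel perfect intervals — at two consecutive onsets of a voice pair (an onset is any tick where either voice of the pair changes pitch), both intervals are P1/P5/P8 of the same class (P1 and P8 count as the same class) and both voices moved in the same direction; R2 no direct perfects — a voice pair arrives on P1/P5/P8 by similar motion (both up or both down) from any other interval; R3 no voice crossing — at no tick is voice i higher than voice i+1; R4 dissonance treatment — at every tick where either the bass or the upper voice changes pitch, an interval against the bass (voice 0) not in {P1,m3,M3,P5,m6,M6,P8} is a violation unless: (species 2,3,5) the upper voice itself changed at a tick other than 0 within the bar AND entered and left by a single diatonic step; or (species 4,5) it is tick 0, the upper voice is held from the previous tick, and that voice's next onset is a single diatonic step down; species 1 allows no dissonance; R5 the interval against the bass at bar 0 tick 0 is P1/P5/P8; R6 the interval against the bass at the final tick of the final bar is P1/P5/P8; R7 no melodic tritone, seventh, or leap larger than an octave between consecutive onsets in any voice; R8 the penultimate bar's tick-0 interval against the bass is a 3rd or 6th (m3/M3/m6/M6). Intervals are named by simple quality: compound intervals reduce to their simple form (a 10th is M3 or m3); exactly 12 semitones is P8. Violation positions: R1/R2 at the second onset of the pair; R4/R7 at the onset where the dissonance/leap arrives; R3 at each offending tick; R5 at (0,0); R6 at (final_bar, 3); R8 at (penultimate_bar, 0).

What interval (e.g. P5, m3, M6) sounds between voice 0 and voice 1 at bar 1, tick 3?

voice 0=E3 voice 1=B3 -> P5

P5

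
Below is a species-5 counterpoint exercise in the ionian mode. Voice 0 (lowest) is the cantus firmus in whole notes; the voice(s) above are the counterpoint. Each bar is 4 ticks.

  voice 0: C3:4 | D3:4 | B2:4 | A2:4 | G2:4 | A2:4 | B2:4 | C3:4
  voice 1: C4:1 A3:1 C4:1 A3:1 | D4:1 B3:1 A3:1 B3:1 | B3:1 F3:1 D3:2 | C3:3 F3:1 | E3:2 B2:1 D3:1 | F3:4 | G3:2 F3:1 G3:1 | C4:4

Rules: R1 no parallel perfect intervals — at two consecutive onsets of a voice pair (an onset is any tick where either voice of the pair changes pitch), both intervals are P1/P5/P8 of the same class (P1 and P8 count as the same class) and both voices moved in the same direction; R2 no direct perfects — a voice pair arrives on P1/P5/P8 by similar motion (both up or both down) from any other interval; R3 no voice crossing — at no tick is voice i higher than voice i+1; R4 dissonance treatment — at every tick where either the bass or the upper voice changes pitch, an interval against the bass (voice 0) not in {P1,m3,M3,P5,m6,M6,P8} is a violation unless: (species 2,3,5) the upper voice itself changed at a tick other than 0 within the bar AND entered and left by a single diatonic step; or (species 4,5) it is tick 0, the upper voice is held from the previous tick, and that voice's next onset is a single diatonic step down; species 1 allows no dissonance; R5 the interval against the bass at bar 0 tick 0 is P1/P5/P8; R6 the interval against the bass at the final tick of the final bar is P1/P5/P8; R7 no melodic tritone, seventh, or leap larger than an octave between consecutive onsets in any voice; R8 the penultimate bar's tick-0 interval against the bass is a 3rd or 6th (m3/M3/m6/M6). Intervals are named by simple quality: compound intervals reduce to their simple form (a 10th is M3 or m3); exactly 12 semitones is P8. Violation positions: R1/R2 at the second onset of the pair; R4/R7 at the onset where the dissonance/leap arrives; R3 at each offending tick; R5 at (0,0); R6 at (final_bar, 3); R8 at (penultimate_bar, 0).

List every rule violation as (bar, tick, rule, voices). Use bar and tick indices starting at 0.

(1, 0, R2, (0, 1))
(2, 1, R4, (0, 1))
(2, 1, R7, (1,))
(7, 0, R2, (0, 1))

bar 0: v0=C3 v1=C4 downbeat P8
bar 1: v0=D3 v1=D4 downbeat P8
bar 2: v0=B2 v1=B3 downbeat P8
bar 3: v0=A2 v1=C3 downbeat m3
bar 4: v0=G2 v1=E3 downbeat M6
bar 5: v0=A2 v1=F3 downbeat m6
bar 6: v0=B2 v1=G3 downbeat m6
bar 7: v0=C3 v1=C4 downbeat P8
  -> R2 @ bar 1 tick 0 v(0, 1): C3/A3 M6 -> D3/D4 P8 similar
  -> R4 @ bar 2 tick 1 v(0, 1): B2/F3 TT untreated
  -> R7 @ bar 2 tick 1 v(1,): B3->F3 leap 6st
  -> R2 @ bar 7 tick 0 v(0, 1): B2/G3 m6 -> C3/C4 P8 similar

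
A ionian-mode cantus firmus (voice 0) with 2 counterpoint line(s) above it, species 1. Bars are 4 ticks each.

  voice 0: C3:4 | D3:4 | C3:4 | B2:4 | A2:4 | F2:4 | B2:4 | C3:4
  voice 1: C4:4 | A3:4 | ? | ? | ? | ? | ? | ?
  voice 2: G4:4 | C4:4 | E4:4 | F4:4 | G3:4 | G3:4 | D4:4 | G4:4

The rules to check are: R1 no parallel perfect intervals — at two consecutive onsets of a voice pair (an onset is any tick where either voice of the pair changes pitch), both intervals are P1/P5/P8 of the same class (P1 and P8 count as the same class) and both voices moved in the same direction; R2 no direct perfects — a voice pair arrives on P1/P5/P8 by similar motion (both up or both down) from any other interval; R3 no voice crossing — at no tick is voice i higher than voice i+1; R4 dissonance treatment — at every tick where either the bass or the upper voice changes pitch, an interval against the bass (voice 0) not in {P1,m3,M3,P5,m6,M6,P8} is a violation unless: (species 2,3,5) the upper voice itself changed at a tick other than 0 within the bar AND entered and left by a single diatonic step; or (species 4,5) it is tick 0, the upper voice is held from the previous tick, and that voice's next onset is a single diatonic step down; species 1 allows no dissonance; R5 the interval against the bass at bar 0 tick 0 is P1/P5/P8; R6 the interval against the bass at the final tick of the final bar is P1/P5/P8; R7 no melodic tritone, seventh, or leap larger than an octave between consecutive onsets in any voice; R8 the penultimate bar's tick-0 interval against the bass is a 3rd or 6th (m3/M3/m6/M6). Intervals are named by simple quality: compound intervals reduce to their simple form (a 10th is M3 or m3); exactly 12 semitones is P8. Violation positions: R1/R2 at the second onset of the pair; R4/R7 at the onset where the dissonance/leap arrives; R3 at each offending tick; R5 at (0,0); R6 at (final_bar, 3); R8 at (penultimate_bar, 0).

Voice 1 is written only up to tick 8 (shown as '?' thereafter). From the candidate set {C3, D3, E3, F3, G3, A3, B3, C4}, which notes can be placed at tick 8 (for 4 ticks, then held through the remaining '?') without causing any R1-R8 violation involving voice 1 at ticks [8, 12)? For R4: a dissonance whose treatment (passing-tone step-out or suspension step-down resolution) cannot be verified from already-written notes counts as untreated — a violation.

C3: violates R2
D3: violates R4
E3: legal
F3: violates R4
G3: violates R1
A3: legal
B3: violates R4
C4: legal

{A3, C4, E3}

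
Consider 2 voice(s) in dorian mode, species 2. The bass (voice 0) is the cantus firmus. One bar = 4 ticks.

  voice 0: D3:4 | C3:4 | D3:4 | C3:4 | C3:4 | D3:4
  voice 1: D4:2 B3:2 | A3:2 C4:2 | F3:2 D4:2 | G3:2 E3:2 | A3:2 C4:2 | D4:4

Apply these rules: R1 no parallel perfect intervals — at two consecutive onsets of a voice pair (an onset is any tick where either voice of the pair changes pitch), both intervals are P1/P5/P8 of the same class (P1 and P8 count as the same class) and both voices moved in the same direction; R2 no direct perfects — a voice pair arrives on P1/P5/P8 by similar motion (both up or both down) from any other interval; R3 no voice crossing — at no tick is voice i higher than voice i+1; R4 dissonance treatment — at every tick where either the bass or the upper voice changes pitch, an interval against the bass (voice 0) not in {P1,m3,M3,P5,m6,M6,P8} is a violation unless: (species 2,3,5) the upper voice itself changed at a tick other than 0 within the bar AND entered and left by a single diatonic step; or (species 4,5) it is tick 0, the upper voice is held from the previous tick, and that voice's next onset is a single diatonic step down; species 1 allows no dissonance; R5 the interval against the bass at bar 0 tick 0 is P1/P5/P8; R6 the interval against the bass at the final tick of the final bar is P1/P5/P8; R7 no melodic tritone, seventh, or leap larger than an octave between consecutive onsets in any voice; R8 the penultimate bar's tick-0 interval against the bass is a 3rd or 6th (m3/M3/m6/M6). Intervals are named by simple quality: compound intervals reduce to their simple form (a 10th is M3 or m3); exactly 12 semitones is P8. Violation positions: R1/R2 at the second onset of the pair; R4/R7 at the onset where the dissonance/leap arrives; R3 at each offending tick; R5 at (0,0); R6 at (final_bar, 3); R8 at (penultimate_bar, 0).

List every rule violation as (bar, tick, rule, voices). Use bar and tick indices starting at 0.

bar 0: v0=D3 v1=D4 downbeat P8
bar 1: v0=C3 v1=A3 downbeat M6
bar 2: v0=D3 v1=F3 downbeat m3
bar 3: v0=C3 v1=G3 downbeat P5
bar 4: v0=C3 v1=A3 downbeat M6
bar 5: v0=D3 v1=D4 downbeat P8
  -> R2 @ bar 3 tick 0 v(0, 1): D3/D4 P8 -> C3/G3 P5 similar
  -> R1 @ bar 5 tick 0 v(0, 1): C3/C4 P8 -> D3/D4 P8 similar

(3, 0, R2, (0, 1))
(5, 0, R1, (0, 1))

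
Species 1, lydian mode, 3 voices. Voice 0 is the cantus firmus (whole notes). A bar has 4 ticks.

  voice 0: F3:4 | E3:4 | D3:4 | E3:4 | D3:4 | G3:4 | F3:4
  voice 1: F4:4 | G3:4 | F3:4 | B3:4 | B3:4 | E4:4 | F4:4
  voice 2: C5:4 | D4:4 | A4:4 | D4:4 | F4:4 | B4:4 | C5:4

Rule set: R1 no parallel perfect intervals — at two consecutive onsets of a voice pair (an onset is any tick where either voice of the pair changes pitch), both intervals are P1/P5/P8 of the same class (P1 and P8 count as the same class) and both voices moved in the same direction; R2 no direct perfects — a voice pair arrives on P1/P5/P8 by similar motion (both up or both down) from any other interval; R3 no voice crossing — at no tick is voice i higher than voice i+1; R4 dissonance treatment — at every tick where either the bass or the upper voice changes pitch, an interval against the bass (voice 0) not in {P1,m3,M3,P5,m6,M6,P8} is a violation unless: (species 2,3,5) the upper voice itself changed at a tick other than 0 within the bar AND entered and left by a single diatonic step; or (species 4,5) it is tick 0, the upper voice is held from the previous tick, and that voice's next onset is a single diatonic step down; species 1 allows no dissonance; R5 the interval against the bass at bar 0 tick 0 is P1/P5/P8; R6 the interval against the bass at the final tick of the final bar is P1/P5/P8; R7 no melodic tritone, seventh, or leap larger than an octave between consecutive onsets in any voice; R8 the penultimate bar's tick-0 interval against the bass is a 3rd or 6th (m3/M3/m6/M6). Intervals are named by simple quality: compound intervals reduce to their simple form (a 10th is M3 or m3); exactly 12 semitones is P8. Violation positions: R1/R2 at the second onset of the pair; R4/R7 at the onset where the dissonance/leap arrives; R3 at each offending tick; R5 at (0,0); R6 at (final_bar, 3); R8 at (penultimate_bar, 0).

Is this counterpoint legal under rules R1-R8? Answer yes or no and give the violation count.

No (10 violations)

bar 0: v0=F3 v1=F4 v2=C5 (P5)
bar 1: v0=E3 v1=G3 v2=D4 (m7)
bar 2: v0=D3 v1=F3 v2=A4 (P5)
bar 3: v0=E3 v1=B3 v2=D4 (m7)
bar 4: v0=D3 v1=B3 v2=F4 (m3)
bar 5: v0=G3 v1=E4 v2=B4 (M3)
bar 6: v0=F3 v1=F4 v2=C5 (P5)
  R1 @ bar1.0: F4/C5 P5 -> G3/D4 P5 similar
  R4 @ bar1.0: E3/D4 m7 untreated
  R7 @ bar1.0: F4->G3 leap 10st
  R7 @ bar1.0: C5->D4 leap 10st
  R2 @ bar3.0: D3/F3 m3 -> E3/B3 P5 similar
  R4 @ bar3.0: E3/D4 m7 untreated
  R7 @ bar3.0: F3->B3 leap 6st
  R2 @ bar5.0: B3/F4 TT -> E4/B4 P5 similar
  R7 @ bar5.0: F4->B4 leap 6st
  R1 @ bar6.0: E4/B4 P5 -> F4/C5 P5 similar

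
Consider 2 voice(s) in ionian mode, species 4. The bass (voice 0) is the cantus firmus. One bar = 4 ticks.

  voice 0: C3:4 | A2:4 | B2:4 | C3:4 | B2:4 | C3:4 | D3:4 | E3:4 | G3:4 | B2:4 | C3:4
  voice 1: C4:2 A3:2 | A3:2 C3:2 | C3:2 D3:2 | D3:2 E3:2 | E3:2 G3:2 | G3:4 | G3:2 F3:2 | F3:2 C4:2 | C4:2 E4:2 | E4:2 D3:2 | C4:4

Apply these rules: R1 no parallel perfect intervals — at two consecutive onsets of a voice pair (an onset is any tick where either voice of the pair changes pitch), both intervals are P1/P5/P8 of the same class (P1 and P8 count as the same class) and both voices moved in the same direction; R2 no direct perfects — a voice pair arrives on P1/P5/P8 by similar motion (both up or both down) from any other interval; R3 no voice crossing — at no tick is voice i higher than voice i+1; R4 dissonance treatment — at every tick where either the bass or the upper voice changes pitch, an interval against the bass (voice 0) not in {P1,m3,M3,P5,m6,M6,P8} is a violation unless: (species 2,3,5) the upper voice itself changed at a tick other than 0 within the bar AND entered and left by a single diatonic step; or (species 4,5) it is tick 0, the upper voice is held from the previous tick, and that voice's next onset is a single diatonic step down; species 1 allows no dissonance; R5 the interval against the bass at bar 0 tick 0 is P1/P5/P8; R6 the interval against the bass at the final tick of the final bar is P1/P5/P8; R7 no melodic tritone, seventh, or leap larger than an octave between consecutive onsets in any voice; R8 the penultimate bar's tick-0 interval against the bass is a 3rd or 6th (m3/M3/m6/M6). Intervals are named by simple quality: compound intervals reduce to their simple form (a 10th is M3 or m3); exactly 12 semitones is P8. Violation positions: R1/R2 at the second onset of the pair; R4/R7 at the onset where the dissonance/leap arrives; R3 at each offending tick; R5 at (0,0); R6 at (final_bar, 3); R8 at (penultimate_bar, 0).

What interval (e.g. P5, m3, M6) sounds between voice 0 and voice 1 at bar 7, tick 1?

m2

voice 0=E3 voice 1=F3 -> m2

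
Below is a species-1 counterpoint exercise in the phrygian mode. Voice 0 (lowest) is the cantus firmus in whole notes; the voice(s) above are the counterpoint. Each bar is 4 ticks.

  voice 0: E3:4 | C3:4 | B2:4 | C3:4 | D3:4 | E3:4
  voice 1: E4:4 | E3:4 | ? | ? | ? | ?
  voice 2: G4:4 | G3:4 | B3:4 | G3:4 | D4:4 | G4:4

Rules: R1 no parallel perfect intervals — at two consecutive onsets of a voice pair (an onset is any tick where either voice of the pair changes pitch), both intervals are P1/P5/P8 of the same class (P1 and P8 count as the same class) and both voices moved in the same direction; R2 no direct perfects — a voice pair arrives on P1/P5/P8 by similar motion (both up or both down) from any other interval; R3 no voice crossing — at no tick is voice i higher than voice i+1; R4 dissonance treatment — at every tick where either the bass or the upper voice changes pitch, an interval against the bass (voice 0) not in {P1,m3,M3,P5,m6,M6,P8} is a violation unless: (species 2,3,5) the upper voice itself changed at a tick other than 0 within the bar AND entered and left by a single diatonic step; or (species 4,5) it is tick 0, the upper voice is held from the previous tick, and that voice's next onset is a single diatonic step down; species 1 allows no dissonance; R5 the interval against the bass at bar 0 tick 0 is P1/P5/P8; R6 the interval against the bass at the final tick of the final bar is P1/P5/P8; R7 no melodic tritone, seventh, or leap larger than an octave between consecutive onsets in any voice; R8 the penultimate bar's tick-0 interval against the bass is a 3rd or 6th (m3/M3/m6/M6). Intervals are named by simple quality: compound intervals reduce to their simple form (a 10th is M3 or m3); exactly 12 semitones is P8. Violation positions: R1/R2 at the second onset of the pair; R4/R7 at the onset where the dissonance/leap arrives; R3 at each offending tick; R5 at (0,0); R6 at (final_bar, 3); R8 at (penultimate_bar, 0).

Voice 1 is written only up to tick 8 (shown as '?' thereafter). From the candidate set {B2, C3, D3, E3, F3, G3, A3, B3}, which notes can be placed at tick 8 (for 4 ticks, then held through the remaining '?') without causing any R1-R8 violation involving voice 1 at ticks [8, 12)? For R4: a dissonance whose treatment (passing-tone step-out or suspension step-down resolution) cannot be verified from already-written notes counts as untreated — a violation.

{D3, G3}

B2: violates R2
C3: violates R4
D3: legal
E3: violates R4
F3: violates R4
G3: legal
A3: violates R4
B3: violates R2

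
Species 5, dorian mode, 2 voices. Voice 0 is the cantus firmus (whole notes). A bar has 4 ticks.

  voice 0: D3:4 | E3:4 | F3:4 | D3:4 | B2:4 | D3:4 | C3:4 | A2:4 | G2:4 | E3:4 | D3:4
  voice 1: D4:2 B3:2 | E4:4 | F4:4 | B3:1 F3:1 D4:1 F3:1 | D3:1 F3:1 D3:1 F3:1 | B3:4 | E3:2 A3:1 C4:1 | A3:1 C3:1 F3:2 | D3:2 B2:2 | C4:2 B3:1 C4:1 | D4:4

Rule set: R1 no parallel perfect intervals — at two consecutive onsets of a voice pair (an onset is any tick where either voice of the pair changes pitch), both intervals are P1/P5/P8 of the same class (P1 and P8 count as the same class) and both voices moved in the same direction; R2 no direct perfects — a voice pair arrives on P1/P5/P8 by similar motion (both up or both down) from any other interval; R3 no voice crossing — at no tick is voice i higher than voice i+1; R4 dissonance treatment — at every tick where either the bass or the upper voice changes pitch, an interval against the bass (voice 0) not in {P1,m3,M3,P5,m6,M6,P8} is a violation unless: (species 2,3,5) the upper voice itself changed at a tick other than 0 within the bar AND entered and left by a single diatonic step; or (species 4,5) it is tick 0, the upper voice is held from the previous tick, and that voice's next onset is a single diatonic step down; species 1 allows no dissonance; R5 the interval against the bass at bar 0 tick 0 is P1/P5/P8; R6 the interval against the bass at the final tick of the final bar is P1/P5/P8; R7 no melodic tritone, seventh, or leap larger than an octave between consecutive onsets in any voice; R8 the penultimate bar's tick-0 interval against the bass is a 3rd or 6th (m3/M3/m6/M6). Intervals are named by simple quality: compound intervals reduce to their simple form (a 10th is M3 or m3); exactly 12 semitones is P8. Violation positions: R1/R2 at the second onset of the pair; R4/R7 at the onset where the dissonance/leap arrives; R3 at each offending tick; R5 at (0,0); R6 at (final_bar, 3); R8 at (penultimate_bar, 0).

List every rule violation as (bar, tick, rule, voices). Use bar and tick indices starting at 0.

bar 0: v0=D3 v1=D4 downbeat P8
bar 1: v0=E3 v1=E4 downbeat P8
bar 2: v0=F3 v1=F4 downbeat P8
bar 3: v0=D3 v1=B3 downbeat M6
bar 4: v0=B2 v1=D3 downbeat m3
bar 5: v0=D3 v1=B3 downbeat M6
bar 6: v0=C3 v1=E3 downbeat M3
bar 7: v0=A2 v1=A3 downbeat P8
bar 8: v0=G2 v1=D3 downbeat P5
bar 9: v0=E3 v1=C4 downbeat m6
bar 10: v0=D3 v1=D4 downbeat P8
  -> R2 @ bar 1 tick 0 v(0, 1): D3/B3 M6 -> E3/E4 P8 similar
  -> R1 @ bar 2 tick 0 v(0, 1): E3/E4 P8 -> F3/F4 P8 similar
  -> R7 @ bar 3 tick 0 v(1,): F4->B3 leap 6st
  -> R7 @ bar 3 tick 1 v(1,): B3->F3 leap 6st
  -> R4 @ bar 4 tick 1 v(0, 1): B2/F3 TT untreated
  -> R4 @ bar 4 tick 3 v(0, 1): B2/F3 TT untreated
  -> R7 @ bar 5 tick 0 v(1,): F3->B3 leap 6st
  -> R1 @ bar 7 tick 0 v(0, 1): C3/C4 P8 -> A2/A3 P8 similar
  -> R2 @ bar 8 tick 0 v(0, 1): A2/F3 m6 -> G2/D3 P5 similar
  -> R7 @ bar 9 tick 0 v(1,): B2->C4 leap 13st

(1, 0, R2, (0, 1))
(2, 0, R1, (0, 1))
(3, 0, R7, (1,))
(3, 1, R7, (1,))
(4, 1, R4, (0, 1))
(4, 3, R4, (0, 1))
(5, 0, R7, (1,))
(7, 0, R1, (0, 1))
(8, 0, R2, (0, 1))
(9, 0, R7, (1,))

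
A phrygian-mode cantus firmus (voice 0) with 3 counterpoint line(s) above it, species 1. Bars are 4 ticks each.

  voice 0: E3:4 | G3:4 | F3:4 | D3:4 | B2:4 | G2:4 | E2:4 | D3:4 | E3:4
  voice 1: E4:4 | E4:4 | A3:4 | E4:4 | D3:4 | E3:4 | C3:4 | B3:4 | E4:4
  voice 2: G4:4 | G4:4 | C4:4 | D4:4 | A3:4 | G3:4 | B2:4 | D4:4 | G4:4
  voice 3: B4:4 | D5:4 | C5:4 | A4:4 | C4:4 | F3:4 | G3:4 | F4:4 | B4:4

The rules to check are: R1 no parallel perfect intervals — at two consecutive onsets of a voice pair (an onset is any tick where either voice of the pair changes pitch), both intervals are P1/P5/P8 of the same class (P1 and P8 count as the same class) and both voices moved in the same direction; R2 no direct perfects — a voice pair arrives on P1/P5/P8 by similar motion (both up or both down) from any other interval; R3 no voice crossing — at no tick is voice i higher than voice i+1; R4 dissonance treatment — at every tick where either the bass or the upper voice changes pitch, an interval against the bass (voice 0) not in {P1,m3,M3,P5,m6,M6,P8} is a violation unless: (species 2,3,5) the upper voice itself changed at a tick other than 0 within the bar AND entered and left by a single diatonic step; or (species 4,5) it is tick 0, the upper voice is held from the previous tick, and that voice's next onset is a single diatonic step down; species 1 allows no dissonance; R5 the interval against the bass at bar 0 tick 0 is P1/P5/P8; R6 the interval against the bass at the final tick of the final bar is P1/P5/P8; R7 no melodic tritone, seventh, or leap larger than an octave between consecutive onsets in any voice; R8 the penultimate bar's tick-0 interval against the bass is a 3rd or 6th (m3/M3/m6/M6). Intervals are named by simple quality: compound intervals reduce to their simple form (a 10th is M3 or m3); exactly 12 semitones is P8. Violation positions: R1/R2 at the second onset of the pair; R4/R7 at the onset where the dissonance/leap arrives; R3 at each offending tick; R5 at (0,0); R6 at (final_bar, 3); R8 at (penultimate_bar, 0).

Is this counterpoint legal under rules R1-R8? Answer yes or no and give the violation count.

bar 0: v0=E3 v1=E4 v2=G4 v3=B4 (P5)
bar 1: v0=G3 v1=E4 v2=G4 v3=D5 (P5)
bar 2: v0=F3 v1=A3 v2=C4 v3=C5 (P5)
bar 3: v0=D3 v1=E4 v2=D4 v3=A4 (P5)
bar 4: v0=B2 v1=D3 v2=A3 v3=C4 (m2)
bar 5: v0=G2 v1=E3 v2=G3 v3=F3 (m7)
bar 6: v0=E2 v1=C3 v2=B2 v3=G3 (m3)
bar 7: v0=D3 v1=B3 v2=D4 v3=F4 (m3)
bar 8: v0=E3 v1=E4 v2=G4 v3=B4 (P5)
  R5 @ bar0.0: opens on m3
  R1 @ bar1.0: E3/B4 P5 -> G3/D5 P5 similar
  R1 @ bar2.0: G3/D5 P5 -> F3/C5 P5 similar
  R2 @ bar2.0: G3/G4 P8 -> F3/C4 P5 similar
  R2 @ bar2.0: G4/D5 P5 -> C4/C5 P8 similar
  R1 @ bar3.0: F3/C5 P5 -> D3/A4 P5 similar
  R3 @ bar3.0: E4 above D4
  R4 @ bar3.0: D3/E4 M2 untreated
  R3 @ bar3.1: E4 above D4
  R3 @ bar3.2: E4 above D4
  R3 @ bar3.3: E4 above D4
  R2 @ bar4.0: E4/D4 M2 -> D3/A3 P5 similar
  R4 @ bar4.0: B2/A3 m7 untreated
  R4 @ bar4.0: B2/C4 m2 untreated
  R7 @ bar4.0: E4->D3 leap 14st
  R2 @ bar5.0: B2/A3 m7 -> G2/G3 P8 similar
  R3 @ bar5.0: G3 above F3
  R4 @ bar5.0: G2/F3 m7 untreated
  R3 @ bar5.1: G3 above F3
  R3 @ bar5.2: G3 above F3
  R3 @ bar5.3: G3 above F3
  R2 @ bar6.0: G2/G3 P8 -> E2/B2 P5 similar
  R3 @ bar6.0: C3 above B2
  R3 @ bar6.1: C3 above B2
  R3 @ bar6.2: C3 above B2
  R3 @ bar6.3: C3 above B2
  R2 @ bar7.0: E2/B2 P5 -> D3/D4 P8 similar
  R7 @ bar7.0: E2->D3 leap 10st
  R7 @ bar7.0: C3->B3 leap 11st
  R7 @ bar7.0: B2->D4 leap 15st
  R7 @ bar7.0: G3->F4 leap 10st
  R8 @ bar7.0: penult P8 not 3rd/6th
  R2 @ bar8.0: D3/B3 M6 -> E3/E4 P8 similar
  R2 @ bar8.0: D3/F4 m3 -> E3/B4 P5 similar
  R2 @ bar8.0: B3/F4 TT -> E4/B4 P5 similar
  R7 @ bar8.0: F4->B4 leap 6st
  R6 @ bar8.3: closes on m3

No (37 violations)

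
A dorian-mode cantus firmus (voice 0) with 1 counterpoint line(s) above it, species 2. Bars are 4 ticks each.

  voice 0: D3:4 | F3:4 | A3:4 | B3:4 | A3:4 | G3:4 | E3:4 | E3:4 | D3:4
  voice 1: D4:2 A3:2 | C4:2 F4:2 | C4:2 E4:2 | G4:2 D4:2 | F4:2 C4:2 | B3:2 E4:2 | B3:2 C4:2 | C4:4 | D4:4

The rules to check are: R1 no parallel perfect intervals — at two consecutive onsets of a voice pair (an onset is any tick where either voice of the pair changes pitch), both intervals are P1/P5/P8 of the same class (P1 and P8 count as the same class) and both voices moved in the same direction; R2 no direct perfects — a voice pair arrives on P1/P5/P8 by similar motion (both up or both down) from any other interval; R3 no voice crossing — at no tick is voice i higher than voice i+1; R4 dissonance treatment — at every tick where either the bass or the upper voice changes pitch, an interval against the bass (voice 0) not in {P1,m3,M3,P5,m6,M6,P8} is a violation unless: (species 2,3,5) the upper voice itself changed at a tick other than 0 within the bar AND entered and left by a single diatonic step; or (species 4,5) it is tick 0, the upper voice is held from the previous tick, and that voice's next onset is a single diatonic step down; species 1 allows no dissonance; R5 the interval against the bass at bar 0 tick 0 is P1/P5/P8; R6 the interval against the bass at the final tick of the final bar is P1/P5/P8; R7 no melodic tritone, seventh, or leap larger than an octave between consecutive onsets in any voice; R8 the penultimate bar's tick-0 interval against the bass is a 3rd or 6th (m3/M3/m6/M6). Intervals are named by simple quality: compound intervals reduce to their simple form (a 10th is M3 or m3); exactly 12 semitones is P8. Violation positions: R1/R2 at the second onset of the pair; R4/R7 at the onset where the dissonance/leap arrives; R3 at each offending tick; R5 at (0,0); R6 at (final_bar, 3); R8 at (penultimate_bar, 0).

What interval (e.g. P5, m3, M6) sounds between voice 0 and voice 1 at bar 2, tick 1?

m3

voice 0=A3 voice 1=C4 -> m3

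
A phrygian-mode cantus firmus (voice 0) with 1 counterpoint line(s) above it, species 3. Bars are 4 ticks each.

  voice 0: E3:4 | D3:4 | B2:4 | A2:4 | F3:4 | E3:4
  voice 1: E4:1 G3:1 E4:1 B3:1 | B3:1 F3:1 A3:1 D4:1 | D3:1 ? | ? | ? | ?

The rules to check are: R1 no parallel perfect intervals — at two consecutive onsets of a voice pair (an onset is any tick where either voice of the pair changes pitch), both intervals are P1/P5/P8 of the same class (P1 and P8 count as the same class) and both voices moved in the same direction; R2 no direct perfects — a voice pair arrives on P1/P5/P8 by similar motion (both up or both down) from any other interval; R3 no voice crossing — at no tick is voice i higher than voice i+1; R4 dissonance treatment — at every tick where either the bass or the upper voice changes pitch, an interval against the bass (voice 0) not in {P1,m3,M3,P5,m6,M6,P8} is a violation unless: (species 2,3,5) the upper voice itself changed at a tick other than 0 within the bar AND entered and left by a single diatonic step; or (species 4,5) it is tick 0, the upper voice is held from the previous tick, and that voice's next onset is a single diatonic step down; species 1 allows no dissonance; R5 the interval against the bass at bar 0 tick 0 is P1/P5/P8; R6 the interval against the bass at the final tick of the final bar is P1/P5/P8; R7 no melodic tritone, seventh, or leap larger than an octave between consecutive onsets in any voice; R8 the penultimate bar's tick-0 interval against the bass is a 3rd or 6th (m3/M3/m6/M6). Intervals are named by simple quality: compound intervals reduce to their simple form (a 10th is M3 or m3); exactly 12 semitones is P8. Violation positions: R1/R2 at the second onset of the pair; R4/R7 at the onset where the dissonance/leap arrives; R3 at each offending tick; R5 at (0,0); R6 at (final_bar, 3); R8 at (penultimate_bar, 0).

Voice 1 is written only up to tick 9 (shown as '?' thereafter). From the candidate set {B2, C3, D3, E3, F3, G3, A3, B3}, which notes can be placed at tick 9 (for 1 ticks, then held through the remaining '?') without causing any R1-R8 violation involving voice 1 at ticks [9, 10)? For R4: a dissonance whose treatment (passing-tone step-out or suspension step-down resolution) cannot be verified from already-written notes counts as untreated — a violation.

{B2, B3, D3, G3}

B2: legal
C3: violates R4
D3: legal
E3: violates R4
F3: violates R4
G3: legal
A3: violates R4
B3: legal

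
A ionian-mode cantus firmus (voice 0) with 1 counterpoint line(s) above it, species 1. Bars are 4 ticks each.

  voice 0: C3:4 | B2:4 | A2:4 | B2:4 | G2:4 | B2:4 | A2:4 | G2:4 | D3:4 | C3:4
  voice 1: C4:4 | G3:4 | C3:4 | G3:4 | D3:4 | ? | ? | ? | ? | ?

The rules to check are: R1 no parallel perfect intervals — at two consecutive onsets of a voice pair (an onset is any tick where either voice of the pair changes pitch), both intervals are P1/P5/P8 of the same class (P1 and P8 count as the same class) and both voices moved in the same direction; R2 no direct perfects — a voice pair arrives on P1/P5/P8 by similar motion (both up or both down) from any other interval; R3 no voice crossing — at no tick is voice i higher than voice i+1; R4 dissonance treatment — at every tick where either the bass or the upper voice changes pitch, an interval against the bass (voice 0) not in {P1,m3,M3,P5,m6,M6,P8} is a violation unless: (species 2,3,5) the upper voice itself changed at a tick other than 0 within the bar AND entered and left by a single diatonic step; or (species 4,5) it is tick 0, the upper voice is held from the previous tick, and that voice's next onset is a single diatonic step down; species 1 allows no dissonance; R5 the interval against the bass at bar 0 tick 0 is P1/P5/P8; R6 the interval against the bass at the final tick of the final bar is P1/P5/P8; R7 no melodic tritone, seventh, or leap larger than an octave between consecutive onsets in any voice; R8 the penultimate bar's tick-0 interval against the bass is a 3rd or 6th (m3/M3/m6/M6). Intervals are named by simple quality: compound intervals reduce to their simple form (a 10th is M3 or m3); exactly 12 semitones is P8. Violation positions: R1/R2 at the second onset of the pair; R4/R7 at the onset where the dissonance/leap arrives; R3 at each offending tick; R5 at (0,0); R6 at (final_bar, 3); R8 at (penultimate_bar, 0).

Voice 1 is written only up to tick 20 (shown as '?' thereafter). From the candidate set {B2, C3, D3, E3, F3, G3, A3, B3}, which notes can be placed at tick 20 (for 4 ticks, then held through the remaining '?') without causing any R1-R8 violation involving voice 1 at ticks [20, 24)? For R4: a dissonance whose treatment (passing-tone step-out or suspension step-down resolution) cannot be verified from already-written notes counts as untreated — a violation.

{B2, D3, G3}

B2: legal
C3: violates R4
D3: legal
E3: violates R4
F3: violates R4
G3: legal
A3: violates R4
B3: violates R2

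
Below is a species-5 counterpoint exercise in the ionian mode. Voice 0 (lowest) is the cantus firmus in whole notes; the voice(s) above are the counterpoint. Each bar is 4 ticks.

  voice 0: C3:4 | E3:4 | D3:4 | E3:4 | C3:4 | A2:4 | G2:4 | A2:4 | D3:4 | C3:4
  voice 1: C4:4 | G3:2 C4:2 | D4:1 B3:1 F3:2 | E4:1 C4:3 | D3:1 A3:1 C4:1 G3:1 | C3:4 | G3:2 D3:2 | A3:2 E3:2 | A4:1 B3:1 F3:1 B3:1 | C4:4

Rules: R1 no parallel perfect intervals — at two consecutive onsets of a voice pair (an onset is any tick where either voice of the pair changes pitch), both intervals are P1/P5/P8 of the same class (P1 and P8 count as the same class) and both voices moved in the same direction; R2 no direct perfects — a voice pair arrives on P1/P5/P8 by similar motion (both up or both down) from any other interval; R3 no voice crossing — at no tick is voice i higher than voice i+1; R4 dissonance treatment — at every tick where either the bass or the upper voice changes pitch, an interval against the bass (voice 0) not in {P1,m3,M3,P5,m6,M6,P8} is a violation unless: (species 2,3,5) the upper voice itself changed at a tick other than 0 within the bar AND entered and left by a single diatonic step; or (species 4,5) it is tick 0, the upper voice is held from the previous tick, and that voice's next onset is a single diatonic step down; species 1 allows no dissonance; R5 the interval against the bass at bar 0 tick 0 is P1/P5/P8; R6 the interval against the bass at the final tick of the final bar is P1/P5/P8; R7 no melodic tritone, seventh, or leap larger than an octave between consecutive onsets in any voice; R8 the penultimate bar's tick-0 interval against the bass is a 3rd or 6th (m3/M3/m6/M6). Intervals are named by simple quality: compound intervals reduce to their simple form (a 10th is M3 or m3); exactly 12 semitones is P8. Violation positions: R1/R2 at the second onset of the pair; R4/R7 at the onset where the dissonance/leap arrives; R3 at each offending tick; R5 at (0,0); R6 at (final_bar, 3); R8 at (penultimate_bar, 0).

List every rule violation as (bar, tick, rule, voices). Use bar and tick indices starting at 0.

bar 0: v0=C3 v1=C4 downbeat P8
bar 1: v0=E3 v1=G3 downbeat m3
bar 2: v0=D3 v1=D4 downbeat P8
bar 3: v0=E3 v1=E4 downbeat P8
bar 4: v0=C3 v1=D3 downbeat M2
bar 5: v0=A2 v1=C3 downbeat m3
bar 6: v0=G2 v1=G3 downbeat P8
bar 7: v0=A2 v1=A3 downbeat P8
bar 8: v0=D3 v1=A4 downbeat P5
bar 9: v0=C3 v1=C4 downbeat P8
  -> R7 @ bar 2 tick 2 v(1,): B3->F3 leap 6st
  -> R2 @ bar 3 tick 0 v(0, 1): D3/F3 m3 -> E3/E4 P8 similar
  -> R7 @ bar 3 tick 0 v(1,): F3->E4 leap 11st
  -> R4 @ bar 4 tick 0 v(0, 1): C3/D3 M2 untreated
  -> R7 @ bar 4 tick 0 v(1,): C4->D3 leap 10st
  -> R2 @ bar 7 tick 0 v(0, 1): G2/D3 P5 -> A2/A3 P8 similar
  -> R1 @ bar 8 tick 0 v(0, 1): A2/E3 P5 -> D3/A4 P5 similar
  -> R7 @ bar 8 tick 0 v(1,): E3->A4 leap 17st
  -> R8 @ bar 8 tick 0 v(0, 1): penult P5 not 3rd/6th
  -> R7 @ bar 8 tick 1 v(1,): A4->B3 leap 10st
  -> R7 @ bar 8 tick 2 v(1,): B3->F3 leap 6st
  -> R7 @ bar 8 tick 3 v(1,): F3->B3 leap 6st

(2, 2, R7, (1,))
(3, 0, R2, (0, 1))
(3, 0, R7, (1,))
(4, 0, R4, (0, 1))
(4, 0, R7, (1,))
(7, 0, R2, (0, 1))
(8, 0, R1, (0, 1))
(8, 0, R7, (1,))
(8, 0, R8, (0, 1))
(8, 1, R7, (1,))
(8, 2, R7, (1,))
(8, 3, R7, (1,))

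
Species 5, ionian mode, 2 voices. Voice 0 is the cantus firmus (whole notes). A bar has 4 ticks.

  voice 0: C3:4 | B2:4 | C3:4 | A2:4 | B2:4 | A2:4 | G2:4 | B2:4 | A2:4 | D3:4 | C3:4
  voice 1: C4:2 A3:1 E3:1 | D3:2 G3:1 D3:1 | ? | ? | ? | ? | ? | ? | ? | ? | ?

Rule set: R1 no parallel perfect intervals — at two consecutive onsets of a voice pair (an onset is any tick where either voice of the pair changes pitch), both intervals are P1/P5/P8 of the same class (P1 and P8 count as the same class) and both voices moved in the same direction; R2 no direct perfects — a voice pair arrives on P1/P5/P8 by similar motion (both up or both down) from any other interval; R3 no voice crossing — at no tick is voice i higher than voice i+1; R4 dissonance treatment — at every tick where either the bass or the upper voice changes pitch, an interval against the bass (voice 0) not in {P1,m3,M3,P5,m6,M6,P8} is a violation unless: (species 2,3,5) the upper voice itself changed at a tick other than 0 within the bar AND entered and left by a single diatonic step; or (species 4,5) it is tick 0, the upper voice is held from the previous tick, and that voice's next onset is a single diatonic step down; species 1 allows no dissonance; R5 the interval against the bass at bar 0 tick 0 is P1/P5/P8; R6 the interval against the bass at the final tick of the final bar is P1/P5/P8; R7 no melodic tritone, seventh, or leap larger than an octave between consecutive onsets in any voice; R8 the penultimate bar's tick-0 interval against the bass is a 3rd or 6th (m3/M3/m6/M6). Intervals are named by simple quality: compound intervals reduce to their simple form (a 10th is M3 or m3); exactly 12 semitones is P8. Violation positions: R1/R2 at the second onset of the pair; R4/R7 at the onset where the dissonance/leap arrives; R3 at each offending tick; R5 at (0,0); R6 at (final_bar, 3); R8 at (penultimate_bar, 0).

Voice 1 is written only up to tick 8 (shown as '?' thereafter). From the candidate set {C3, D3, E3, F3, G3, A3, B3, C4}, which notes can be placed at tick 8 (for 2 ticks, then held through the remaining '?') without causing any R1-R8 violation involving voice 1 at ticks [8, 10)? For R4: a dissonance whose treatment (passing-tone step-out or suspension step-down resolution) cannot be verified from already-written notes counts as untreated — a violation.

C3: legal
D3: violates R4
E3: legal
F3: violates R4
G3: violates R2
A3: legal
B3: violates R4
C4: violates R2,R7

{A3, C3, E3}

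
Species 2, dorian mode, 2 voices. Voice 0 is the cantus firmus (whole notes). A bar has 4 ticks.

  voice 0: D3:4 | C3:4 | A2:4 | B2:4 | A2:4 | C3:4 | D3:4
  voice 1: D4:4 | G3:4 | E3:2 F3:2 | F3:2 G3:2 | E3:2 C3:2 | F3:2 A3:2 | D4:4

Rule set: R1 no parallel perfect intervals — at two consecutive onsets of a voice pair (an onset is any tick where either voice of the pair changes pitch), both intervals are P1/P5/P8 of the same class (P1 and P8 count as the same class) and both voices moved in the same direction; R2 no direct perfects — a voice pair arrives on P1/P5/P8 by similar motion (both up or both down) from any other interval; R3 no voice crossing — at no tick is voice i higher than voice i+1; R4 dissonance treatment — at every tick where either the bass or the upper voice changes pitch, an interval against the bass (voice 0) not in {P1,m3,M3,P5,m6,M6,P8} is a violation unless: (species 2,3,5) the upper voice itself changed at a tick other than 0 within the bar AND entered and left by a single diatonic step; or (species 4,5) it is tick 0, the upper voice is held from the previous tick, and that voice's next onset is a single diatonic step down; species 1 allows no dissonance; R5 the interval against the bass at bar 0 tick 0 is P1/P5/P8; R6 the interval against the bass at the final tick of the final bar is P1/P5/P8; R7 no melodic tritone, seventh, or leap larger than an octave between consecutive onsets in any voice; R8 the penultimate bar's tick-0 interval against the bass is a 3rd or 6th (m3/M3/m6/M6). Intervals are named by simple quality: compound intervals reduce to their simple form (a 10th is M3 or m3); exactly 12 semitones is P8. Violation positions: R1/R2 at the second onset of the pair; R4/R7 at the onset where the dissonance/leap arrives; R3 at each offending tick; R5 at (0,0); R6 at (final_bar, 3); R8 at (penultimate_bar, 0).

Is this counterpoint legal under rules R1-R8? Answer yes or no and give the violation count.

bar 0: v0=D3 v1=D4 (P8)
bar 1: v0=C3 v1=G3 (P5)
bar 2: v0=A2 v1=E3 (P5)
bar 3: v0=B2 v1=F3 (TT)
bar 4: v0=A2 v1=E3 (P5)
bar 5: v0=C3 v1=F3 (P4)
bar 6: v0=D3 v1=D4 (P8)
  R2 @ bar1.0: D3/D4 P8 -> C3/G3 P5 similar
  R1 @ bar2.0: C3/G3 P5 -> A2/E3 P5 similar
  R4 @ bar3.0: B2/F3 TT untreated
  R2 @ bar4.0: B2/G3 m6 -> A2/E3 P5 similar
  R4 @ bar5.0: C3/F3 P4 untreated
  R8 @ bar5.0: penult P4 not 3rd/6th
  R2 @ bar6.0: C3/A3 M6 -> D3/D4 P8 similar

No (7 violations)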